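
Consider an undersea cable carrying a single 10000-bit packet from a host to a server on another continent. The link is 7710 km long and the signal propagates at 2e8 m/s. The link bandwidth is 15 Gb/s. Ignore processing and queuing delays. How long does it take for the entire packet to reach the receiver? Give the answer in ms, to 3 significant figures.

38.6 ms

Transmission delay = L/R = 10000 / 15000000000 = 0.000666667 ms.
Propagation delay = d/s = 7710000 m / 200000000 m/s = 38.55 ms.
Total = 38.6 ms.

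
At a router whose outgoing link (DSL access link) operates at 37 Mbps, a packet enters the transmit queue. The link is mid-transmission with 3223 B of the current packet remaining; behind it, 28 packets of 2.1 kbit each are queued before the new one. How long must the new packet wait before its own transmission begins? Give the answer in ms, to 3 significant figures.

Each queued packet: L/R = 2100/37000000 = 0.0567568 ms.
28 queued → 1.58919 ms.
Plus remaining 25784 bits of current packet: 0.696865 ms.
Queuing delay = 2.29 ms.

2.29 ms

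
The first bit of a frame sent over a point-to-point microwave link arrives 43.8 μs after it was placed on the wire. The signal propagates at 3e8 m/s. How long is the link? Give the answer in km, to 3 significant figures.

13.1 km

d = s × t_prop = 300000000 × 4.38e-05 = 13.1 km.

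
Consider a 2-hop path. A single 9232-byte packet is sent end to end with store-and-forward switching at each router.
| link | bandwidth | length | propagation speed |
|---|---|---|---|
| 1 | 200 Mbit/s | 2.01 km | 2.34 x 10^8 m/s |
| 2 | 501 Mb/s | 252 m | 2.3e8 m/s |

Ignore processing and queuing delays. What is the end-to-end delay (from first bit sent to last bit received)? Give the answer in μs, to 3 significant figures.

L = 9232 × 8 = 73856 bits.
Transmission delays (L/R per hop): 369.28, 147.417 μs; sum = 516.697 μs.
Propagation delays (d/s per hop): 8.58974, 1.09565 μs; sum = 9.6854 μs.
End-to-end = 526 μs.

526 μs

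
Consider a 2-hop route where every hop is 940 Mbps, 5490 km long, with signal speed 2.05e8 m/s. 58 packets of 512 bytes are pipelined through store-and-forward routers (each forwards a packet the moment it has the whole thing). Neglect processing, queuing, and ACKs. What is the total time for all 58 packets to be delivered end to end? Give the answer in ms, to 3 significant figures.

Per-hop transmission t_tx = L/R = 4096/940000000 = 0.00435745 ms.
Per-hop propagation t_prop = 5490000/2.05e+08 = 26.7805 ms.
Pipeline fill: first packet needs 2·t_tx to clear all hops; remaining 57 packets each add one t_tx.
Total = (2+58-1)·t_tx + 2·t_prop = 59·0.00435745 + 2·26.7805 = 53.8 ms.

53.8 ms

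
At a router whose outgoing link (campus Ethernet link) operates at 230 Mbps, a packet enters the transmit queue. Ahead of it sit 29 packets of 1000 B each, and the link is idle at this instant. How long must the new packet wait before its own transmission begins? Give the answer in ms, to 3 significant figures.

1.01 ms

Each queued packet: L/R = 8000/230000000 = 0.0347826 ms.
29 queued → 1.0087 ms.
Queuing delay = 1.01 ms.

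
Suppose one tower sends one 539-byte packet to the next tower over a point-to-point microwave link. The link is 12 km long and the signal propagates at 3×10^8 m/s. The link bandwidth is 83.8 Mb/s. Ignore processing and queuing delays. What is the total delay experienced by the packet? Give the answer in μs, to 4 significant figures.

91.46 μs

L = 539 × 8 = 4312 bits.
Transmission delay = L/R = 4312 / 83800000 = 51.4558 μs.
Propagation delay = d/s = 12000 m / 300000000 m/s = 40 μs.
Total = 91.46 μs.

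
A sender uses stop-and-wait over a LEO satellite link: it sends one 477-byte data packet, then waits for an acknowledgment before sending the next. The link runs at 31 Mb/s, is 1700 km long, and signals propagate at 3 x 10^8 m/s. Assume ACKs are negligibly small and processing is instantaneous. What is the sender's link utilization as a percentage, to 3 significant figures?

1.07 %

t_tx = L/R = 3816/31000000 = 0.000123097 s.
t_prop = 1700000/300000000 = 0.00566667 s; RTT = 0.0113333 s.
Cycle = t_tx + RTT = 0.0114564 s.
Utilization = t_tx / cycle = 0.000123097/0.0114564 = 1.07 %.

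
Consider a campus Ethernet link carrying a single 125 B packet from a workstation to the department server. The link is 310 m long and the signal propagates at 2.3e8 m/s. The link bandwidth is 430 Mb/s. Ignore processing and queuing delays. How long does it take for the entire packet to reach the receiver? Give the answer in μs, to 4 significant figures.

L = 125 × 8 = 1000 bits.
Transmission delay = L/R = 1000 / 430000000 = 2.32558 μs.
Propagation delay = d/s = 310 m / 2.3e+08 m/s = 1.34783 μs.
Total = 3.673 μs.

3.673 μs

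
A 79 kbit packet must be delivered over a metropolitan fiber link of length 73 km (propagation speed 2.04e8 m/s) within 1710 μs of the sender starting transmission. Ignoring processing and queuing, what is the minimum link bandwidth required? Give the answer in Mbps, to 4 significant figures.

58.43 Mbps

Propagation delay = 73000 / 204000000 = 357.843 μs.
Transmission budget = 1710 − 357.843 = 1352.16 μs.
R ≥ L / t_tx = 79000 bits / 0.00135216 s = 58.43 Mbps.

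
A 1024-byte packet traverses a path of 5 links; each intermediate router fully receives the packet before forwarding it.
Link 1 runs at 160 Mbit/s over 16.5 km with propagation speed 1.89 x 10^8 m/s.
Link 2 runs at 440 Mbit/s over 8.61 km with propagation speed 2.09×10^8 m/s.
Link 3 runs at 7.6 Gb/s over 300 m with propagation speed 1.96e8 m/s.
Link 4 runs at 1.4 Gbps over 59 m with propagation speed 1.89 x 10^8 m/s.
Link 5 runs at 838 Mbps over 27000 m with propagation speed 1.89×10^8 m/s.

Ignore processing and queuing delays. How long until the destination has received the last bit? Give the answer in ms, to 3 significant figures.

L = 1024 × 8 = 8192 bits.
Transmission delays (L/R per hop): 0.0512, 0.0186182, 0.00107789, 0.00585143, 0.00977566 ms; sum = 0.0865232 ms.
Propagation delays (d/s per hop): 0.0873016, 0.0411962, 0.00153061, 0.000312169, 0.142857 ms; sum = 0.273198 ms.
End-to-end = 0.360 ms.

0.360 ms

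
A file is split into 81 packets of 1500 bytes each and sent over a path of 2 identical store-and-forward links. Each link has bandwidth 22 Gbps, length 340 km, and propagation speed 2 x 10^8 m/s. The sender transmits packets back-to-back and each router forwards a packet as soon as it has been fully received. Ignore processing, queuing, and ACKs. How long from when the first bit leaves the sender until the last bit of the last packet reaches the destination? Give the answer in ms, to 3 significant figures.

Per-hop transmission t_tx = L/R = 12000/22000000000 = 0.000545455 ms.
Per-hop propagation t_prop = 340000/200000000 = 1.7 ms.
Pipeline fill: first packet needs 2·t_tx to clear all hops; remaining 80 packets each add one t_tx.
Total = (2+81-1)·t_tx + 2·t_prop = 82·0.000545455 + 2·1.7 = 3.44 ms.

3.44 ms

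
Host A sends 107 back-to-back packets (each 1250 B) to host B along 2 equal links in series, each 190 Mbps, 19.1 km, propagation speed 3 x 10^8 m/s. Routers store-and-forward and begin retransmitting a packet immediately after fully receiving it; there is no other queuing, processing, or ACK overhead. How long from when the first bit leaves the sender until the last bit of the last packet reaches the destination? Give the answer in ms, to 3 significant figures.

Per-hop transmission t_tx = L/R = 10000/190000000 = 0.0526316 ms.
Per-hop propagation t_prop = 19100/300000000 = 0.0636667 ms.
Pipeline fill: first packet needs 2·t_tx to clear all hops; remaining 106 packets each add one t_tx.
Total = (2+107-1)·t_tx + 2·t_prop = 108·0.0526316 + 2·0.0636667 = 5.81 ms.

5.81 ms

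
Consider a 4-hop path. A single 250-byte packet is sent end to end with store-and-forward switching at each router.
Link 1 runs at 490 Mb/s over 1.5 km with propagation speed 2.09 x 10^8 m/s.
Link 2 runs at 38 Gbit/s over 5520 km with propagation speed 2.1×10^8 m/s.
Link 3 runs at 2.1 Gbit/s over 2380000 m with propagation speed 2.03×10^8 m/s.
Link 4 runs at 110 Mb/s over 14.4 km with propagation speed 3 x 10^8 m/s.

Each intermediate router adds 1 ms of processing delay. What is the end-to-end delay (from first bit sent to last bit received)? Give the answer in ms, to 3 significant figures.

41.1 ms

L = 250 × 8 = 2000 bits.
Transmission delays (L/R per hop): 0.00408163, 5.26316e-05, 0.000952381, 0.0181818 ms; sum = 0.0232685 ms.
Propagation delays (d/s per hop): 0.00717703, 26.2857, 11.7241, 0.048 ms; sum = 38.065 ms.
Processing at 3 router(s): 3 × 1 ms = 3 ms.
End-to-end = 41.1 ms.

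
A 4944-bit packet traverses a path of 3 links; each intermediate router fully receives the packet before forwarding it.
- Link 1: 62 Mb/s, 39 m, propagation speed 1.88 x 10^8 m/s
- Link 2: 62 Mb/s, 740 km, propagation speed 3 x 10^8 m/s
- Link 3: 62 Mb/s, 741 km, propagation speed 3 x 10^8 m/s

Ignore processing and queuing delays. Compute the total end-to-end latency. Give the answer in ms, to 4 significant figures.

Transmission delay per hop = L/R = 4944/62000000 = 0.0797419 ms; 3 hops → 0.239226 ms.
Propagation delays (d/s per hop): 0.000207447, 2.46667, 2.47 ms; sum = 4.93687 ms.
End-to-end = 5.176 ms.

5.176 ms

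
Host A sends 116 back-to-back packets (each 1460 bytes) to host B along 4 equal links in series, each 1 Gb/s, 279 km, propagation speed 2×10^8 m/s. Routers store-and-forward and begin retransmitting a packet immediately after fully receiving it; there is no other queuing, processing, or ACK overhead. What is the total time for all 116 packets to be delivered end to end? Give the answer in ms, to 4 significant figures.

6.970 ms

Per-hop transmission t_tx = L/R = 11680/1000000000 = 0.01168 ms.
Per-hop propagation t_prop = 279000/200000000 = 1.395 ms.
Pipeline fill: first packet needs 4·t_tx to clear all hops; remaining 115 packets each add one t_tx.
Total = (4+116-1)·t_tx + 4·t_prop = 119·0.01168 + 4·1.395 = 6.970 ms.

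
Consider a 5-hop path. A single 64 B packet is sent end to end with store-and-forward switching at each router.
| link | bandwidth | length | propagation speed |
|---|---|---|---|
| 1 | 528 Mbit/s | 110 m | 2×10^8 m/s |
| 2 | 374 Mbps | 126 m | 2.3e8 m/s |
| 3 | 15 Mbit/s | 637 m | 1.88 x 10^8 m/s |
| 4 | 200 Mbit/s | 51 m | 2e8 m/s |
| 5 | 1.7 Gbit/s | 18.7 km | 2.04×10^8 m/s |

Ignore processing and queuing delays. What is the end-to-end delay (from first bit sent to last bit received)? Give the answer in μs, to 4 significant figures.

135.7 μs

L = 64 × 8 = 512 bits.
Transmission delays (L/R per hop): 0.969697, 1.36898, 34.1333, 2.56, 0.301176 μs; sum = 39.3332 μs.
Propagation delays (d/s per hop): 0.55, 0.547826, 3.3883, 0.255, 91.6667 μs; sum = 96.4078 μs.
End-to-end = 135.7 μs.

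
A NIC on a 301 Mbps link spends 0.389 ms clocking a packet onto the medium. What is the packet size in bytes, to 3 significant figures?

L = R × t_tx = 301000000 b/s × 0.000389 s = 117089 bits.
In bytes: 117089 / 8 = 14600 bytes.

14600 bytes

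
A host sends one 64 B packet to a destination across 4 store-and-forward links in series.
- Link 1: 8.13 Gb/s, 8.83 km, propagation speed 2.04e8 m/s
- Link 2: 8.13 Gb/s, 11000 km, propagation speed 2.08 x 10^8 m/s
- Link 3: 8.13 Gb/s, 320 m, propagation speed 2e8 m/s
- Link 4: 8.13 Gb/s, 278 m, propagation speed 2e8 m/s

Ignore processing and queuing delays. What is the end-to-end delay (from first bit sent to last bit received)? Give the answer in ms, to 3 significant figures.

L = 64 × 8 = 512 bits.
Transmission delay per hop = L/R = 512/8.13e+09 = 6.29766e-05 ms; 4 hops → 0.000251907 ms.
Propagation delays (d/s per hop): 0.0432843, 52.8846, 0.0016, 0.00139 ms; sum = 52.9309 ms.
End-to-end = 52.9 ms.

52.9 ms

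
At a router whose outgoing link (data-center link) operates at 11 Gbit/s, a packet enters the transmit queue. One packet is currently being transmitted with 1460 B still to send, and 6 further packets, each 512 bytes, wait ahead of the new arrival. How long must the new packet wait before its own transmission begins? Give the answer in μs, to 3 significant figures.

Each queued packet: L/R = 4096/11000000000 = 0.372364 μs.
6 queued → 2.23418 μs.
Plus remaining 11680 bits of current packet: 1.06182 μs.
Queuing delay = 3.30 μs.

3.30 μs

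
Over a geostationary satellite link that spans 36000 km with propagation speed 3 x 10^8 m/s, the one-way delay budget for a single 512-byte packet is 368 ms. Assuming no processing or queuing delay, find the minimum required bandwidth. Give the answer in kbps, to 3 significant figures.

L = 4096 bits.
Propagation delay = 36000000 / 300000000 = 120 ms.
Transmission budget = 368 − 120 = 248 ms.
R ≥ L / t_tx = 4096 bits / 0.248 s = 16.5 kbps.

16.5 kbps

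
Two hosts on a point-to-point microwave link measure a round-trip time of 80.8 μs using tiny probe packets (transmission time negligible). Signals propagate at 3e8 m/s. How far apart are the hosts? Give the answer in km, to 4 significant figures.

12.12 km

One-way propagation = RTT/2 = 40.4 μs.
d = s × t = 300000000 × 4.04e-05 = 12.12 km.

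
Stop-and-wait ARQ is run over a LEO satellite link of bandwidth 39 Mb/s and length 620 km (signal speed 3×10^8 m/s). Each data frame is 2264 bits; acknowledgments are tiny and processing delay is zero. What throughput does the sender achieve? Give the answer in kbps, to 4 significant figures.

540.2 kbps

t_tx = L/R = 2264/39000000 = 5.80513e-05 s.
t_prop = 620000/300000000 = 0.00206667 s; RTT = 0.00413333 s.
Cycle = t_tx + RTT = 0.00419138 s.
Throughput = L / cycle = 2264 / 0.00419138 = 540.2 kbps.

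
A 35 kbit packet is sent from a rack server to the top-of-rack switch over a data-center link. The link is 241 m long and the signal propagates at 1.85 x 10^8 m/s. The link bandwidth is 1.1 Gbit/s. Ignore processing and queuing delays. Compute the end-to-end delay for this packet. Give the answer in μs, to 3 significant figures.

33.1 μs

L = 35000 bits.
Transmission delay = L/R = 35000 / 1100000000 = 31.8182 μs.
Propagation delay = d/s = 241 m / 185000000 m/s = 1.3027 μs.
Total = 33.1 μs.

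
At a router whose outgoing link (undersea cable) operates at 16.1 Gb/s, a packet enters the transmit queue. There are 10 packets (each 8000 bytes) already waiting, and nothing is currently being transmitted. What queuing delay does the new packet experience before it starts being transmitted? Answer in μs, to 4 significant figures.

Each queued packet: L/R = 64000/1.61e+10 = 3.97516 μs.
10 queued → 39.7516 μs.
Queuing delay = 39.75 μs.

39.75 μs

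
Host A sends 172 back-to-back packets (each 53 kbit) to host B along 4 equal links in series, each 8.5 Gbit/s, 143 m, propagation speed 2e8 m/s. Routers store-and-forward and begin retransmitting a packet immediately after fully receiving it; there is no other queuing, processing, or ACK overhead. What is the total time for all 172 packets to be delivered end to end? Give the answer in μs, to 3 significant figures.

Per-hop transmission t_tx = L/R = 53000/8500000000 = 6.23529 μs.
Per-hop propagation t_prop = 143/200000000 = 0.715 μs.
Pipeline fill: first packet needs 4·t_tx to clear all hops; remaining 171 packets each add one t_tx.
Total = (4+172-1)·t_tx + 4·t_prop = 175·6.23529 + 4·0.715 = 1090 μs.

1090 μs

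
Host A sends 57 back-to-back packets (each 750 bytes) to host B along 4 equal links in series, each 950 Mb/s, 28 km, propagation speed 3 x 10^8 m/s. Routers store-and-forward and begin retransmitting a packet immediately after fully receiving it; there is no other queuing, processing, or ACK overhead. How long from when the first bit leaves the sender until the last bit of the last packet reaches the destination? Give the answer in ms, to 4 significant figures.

Per-hop transmission t_tx = L/R = 6000/950000000 = 0.00631579 ms.
Per-hop propagation t_prop = 28000/300000000 = 0.0933333 ms.
Pipeline fill: first packet needs 4·t_tx to clear all hops; remaining 56 packets each add one t_tx.
Total = (4+57-1)·t_tx + 4·t_prop = 60·0.00631579 + 4·0.0933333 = 0.7523 ms.

0.7523 ms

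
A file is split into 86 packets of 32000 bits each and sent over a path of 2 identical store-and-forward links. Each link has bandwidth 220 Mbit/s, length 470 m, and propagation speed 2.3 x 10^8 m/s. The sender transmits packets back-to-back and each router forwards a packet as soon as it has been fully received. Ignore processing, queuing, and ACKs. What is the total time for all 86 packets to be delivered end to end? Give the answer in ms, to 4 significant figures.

12.66 ms

Per-hop transmission t_tx = L/R = 32000/220000000 = 0.145455 ms.
Per-hop propagation t_prop = 470/2.3e+08 = 0.00204348 ms.
Pipeline fill: first packet needs 2·t_tx to clear all hops; remaining 85 packets each add one t_tx.
Total = (2+86-1)·t_tx + 2·t_prop = 87·0.145455 + 2·0.00204348 = 12.66 ms.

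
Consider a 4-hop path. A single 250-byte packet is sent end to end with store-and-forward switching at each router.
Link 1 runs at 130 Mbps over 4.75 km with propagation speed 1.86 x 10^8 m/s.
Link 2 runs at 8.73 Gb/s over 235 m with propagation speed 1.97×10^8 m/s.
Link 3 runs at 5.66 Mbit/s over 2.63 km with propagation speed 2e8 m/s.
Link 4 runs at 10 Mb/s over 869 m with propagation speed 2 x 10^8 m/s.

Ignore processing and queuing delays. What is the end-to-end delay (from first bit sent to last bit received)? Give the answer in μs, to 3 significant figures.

613 μs

L = 250 × 8 = 2000 bits.
Transmission delays (L/R per hop): 15.3846, 0.229095, 353.357, 200 μs; sum = 568.971 μs.
Propagation delays (d/s per hop): 25.5376, 1.19289, 13.15, 4.345 μs; sum = 44.2255 μs.
End-to-end = 613 μs.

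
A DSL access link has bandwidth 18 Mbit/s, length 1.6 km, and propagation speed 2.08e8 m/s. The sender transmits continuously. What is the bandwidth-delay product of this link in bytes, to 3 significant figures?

Propagation delay = 1600 / 208000000 = 7.69231e-06 s.
BDP = R × t_prop = 18000000 × 7.69231e-06 = 138.462 bits.
In bytes: 138.462/8 = 17.3 bytes.

17.3 bytes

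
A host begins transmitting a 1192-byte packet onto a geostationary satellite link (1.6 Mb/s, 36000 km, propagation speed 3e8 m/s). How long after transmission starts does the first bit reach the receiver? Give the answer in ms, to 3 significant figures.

First bit experiences only propagation delay: d/s = 36000000/300000000 = 120 ms.

120 ms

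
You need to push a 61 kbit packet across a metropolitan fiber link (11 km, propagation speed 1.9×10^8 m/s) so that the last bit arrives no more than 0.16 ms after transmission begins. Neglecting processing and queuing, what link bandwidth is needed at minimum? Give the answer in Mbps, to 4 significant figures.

Propagation delay = 11000 / 190000000 = 0.0578947 ms.
Transmission budget = 0.16 − 0.0578947 = 0.102105 ms.
R ≥ L / t_tx = 61000 bits / 0.000102105 s = 597.4 Mbps.

597.4 Mbps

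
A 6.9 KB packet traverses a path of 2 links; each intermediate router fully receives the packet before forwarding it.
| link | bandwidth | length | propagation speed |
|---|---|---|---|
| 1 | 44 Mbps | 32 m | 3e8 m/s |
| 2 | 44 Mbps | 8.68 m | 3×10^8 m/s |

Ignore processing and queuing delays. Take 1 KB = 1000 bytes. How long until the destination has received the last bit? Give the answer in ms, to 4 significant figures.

2.509 ms

L = 55200 bits.
Transmission delay per hop = L/R = 55200/44000000 = 1.25455 ms; 2 hops → 2.50909 ms.
Propagation delays (d/s per hop): 0.000106667, 2.89333e-05 ms; sum = 0.0001356 ms.
End-to-end = 2.509 ms.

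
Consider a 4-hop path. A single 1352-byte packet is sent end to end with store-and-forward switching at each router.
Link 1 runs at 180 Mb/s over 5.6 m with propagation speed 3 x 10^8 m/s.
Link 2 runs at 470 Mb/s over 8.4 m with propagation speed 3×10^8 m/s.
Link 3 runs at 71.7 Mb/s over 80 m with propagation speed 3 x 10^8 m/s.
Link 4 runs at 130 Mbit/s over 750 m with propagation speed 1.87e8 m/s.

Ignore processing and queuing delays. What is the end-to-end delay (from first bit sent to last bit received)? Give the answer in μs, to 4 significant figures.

L = 1352 × 8 = 10816 bits.
Transmission delays (L/R per hop): 60.0889, 23.0128, 150.851, 83.2 μs; sum = 317.152 μs.
Propagation delays (d/s per hop): 0.0186667, 0.028, 0.266667, 4.0107 μs; sum = 4.32403 μs.
End-to-end = 321.5 μs.

321.5 μs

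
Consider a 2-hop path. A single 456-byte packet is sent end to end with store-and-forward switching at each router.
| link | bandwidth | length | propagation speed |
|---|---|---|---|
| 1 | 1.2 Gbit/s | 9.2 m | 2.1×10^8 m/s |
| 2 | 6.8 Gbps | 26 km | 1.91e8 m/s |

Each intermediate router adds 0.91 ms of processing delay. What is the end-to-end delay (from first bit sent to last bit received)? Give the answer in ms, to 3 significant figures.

L = 456 × 8 = 3648 bits.
Transmission delays (L/R per hop): 0.00304, 0.000536471 ms; sum = 0.00357647 ms.
Propagation delays (d/s per hop): 4.38095e-05, 0.136126 ms; sum = 0.136169 ms.
Processing at 1 router(s): 1 × 0.91 ms = 0.91 ms.
End-to-end = 1.05 ms.

1.05 ms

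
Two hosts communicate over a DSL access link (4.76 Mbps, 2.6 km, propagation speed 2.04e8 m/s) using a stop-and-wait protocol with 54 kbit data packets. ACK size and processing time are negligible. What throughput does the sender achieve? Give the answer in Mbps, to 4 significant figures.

4.749 Mbps

t_tx = L/R = 54000/4760000 = 0.0113445 s.
t_prop = 2600/204000000 = 1.27451e-05 s; RTT = 2.54902e-05 s.
Cycle = t_tx + RTT = 0.01137 s.
Throughput = L / cycle = 54000 / 0.01137 = 4.749 Mbps.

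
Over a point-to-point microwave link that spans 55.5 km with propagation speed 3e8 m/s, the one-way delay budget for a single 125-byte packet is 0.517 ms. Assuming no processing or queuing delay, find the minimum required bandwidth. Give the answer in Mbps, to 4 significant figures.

3.012 Mbps

L = 1000 bits.
Propagation delay = 55500 / 300000000 = 0.185 ms.
Transmission budget = 0.517 − 0.185 = 0.332 ms.
R ≥ L / t_tx = 1000 bits / 0.000332 s = 3.012 Mbps.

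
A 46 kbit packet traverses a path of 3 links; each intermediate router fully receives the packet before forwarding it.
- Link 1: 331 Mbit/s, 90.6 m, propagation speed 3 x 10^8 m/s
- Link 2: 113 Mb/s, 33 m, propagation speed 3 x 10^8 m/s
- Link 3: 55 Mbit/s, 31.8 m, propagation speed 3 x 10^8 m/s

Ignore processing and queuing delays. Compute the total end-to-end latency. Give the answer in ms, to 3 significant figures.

L = 46000 bits.
Transmission delays (L/R per hop): 0.138973, 0.40708, 0.836364 ms; sum = 1.38242 ms.
Propagation delays (d/s per hop): 0.000302, 0.00011, 0.000106 ms; sum = 0.000518 ms.
End-to-end = 1.38 ms.

1.38 ms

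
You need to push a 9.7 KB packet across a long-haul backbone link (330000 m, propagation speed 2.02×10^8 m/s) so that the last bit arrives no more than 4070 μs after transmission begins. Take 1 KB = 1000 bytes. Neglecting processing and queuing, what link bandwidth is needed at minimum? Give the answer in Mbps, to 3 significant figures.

L = 77600 bits.
Propagation delay = 330000 / 202000000 = 1633.66 μs.
Transmission budget = 4070 − 1633.66 = 2436.34 μs.
R ≥ L / t_tx = 77600 bits / 0.00243634 s = 31.9 Mbps.

31.9 Mbps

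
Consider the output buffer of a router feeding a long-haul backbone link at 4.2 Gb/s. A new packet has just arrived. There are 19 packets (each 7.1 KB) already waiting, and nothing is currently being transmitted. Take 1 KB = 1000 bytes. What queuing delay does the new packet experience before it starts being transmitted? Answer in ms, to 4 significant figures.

Each queued packet: L/R = 56800/4200000000 = 0.0135238 ms.
19 queued → 0.256952 ms.
Queuing delay = 0.2570 ms.

0.2570 ms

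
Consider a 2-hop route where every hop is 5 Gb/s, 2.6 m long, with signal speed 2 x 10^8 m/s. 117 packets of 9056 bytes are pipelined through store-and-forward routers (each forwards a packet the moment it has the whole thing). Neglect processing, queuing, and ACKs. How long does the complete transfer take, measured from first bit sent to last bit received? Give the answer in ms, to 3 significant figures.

1.71 ms

Per-hop transmission t_tx = L/R = 72448/5000000000 = 0.0144896 ms.
Per-hop propagation t_prop = 2.6/200000000 = 1.3e-05 ms.
Pipeline fill: first packet needs 2·t_tx to clear all hops; remaining 116 packets each add one t_tx.
Total = (2+117-1)·t_tx + 2·t_prop = 118·0.0144896 + 2·1.3e-05 = 1.71 ms.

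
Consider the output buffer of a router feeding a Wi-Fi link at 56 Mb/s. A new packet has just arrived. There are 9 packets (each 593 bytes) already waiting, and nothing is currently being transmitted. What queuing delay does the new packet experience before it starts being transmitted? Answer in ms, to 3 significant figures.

Each queued packet: L/R = 4744/56000000 = 0.0847143 ms.
9 queued → 0.762429 ms.
Queuing delay = 0.762 ms.

0.762 ms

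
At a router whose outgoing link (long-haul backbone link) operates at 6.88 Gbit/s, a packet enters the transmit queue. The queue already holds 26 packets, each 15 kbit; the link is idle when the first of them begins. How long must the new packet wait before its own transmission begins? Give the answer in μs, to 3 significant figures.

56.7 μs

Each queued packet: L/R = 15000/6880000000 = 2.18023 μs.
26 queued → 56.686 μs.
Queuing delay = 56.7 μs.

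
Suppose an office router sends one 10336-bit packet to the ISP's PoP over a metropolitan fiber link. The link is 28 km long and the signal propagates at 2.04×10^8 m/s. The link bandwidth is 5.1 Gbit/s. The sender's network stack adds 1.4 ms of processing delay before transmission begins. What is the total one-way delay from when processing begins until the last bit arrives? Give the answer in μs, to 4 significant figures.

Transmission delay = L/R = 10336 / 5100000000 = 2.02667 μs.
Propagation delay = d/s = 28000 m / 204000000 m/s = 137.255 μs.
Plus processing delay 1.4 ms = 1400 μs.
Total = 1539 μs.

1539 μs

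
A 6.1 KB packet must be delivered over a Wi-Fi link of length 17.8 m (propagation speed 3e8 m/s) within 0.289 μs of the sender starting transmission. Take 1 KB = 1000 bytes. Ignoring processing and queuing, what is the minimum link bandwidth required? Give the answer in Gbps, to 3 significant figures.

212 Gbps

L = 48800 bits.
Propagation delay = 17.8 / 300000000 = 0.0593333 μs.
Transmission budget = 0.289 − 0.0593333 = 0.229667 μs.
R ≥ L / t_tx = 48800 bits / 2.29667e-07 s = 212 Gbps.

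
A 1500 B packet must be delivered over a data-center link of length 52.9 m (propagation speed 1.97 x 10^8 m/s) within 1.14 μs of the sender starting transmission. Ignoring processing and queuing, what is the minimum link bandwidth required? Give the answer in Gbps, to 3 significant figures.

13.8 Gbps

L = 12000 bits.
Propagation delay = 52.9 / 197000000 = 0.268528 μs.
Transmission budget = 1.14 − 0.268528 = 0.871472 μs.
R ≥ L / t_tx = 12000 bits / 8.71472e-07 s = 13.8 Gbps.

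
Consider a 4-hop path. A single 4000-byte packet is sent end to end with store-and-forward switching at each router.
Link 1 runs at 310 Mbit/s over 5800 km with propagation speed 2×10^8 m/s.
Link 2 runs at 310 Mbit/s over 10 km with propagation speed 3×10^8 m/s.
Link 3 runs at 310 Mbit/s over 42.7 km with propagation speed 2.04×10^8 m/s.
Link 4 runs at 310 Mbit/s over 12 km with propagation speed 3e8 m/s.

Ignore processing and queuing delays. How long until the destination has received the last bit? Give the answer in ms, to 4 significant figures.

29.70 ms

L = 4000 × 8 = 32000 bits.
Transmission delay per hop = L/R = 32000/310000000 = 0.103226 ms; 4 hops → 0.412903 ms.
Propagation delays (d/s per hop): 29, 0.0333333, 0.209314, 0.04 ms; sum = 29.2826 ms.
End-to-end = 29.70 ms.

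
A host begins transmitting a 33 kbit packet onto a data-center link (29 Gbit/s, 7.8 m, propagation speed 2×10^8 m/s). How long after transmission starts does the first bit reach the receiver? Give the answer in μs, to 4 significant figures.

First bit experiences only propagation delay: d/s = 7.8/200000000 = 0.03900 μs.

0.03900 μs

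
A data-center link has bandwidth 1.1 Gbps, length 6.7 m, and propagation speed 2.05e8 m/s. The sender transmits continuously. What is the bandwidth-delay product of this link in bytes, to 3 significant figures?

Propagation delay = 6.7 / 2.05e+08 = 3.26829e-08 s.
BDP = R × t_prop = 1100000000 × 3.26829e-08 = 35.9512 bits.
In bytes: 35.9512/8 = 4.49 bytes.

4.49 bytes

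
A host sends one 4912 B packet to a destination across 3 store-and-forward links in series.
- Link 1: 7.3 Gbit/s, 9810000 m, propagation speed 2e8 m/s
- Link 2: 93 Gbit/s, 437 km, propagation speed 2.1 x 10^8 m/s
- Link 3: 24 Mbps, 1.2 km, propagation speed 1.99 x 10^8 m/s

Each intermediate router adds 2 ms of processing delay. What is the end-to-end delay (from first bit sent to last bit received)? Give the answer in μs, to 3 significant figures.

56800 μs

L = 4912 × 8 = 39296 bits.
Transmission delays (L/R per hop): 5.38301, 0.422538, 1637.33 μs; sum = 1643.14 μs.
Propagation delays (d/s per hop): 49050, 2080.95, 6.03015 μs; sum = 51137 μs.
Processing at 2 router(s): 2 × 2 ms = 4000 μs.
End-to-end = 56800 μs.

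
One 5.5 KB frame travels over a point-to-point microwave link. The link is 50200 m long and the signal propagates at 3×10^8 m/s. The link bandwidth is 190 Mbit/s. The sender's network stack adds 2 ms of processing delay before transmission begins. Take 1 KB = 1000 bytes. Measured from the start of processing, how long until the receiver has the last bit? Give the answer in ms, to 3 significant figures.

L = 44000 bits.
Transmission delay = L/R = 44000 / 190000000 = 0.231579 ms.
Propagation delay = d/s = 50200 m / 300000000 m/s = 0.167333 ms.
Plus processing delay 2 ms = 2 ms.
Total = 2.40 ms.

2.40 ms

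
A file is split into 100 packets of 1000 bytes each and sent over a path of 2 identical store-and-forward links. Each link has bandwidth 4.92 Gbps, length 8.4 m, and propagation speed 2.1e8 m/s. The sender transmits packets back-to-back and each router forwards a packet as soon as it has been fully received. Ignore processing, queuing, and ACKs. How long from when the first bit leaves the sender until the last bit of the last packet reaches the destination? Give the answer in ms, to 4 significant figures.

Per-hop transmission t_tx = L/R = 8000/4920000000 = 0.00162602 ms.
Per-hop propagation t_prop = 8.4/210000000 = 4e-05 ms.
Pipeline fill: first packet needs 2·t_tx to clear all hops; remaining 99 packets each add one t_tx.
Total = (2+100-1)·t_tx + 2·t_prop = 101·0.00162602 + 2·4e-05 = 0.1643 ms.

0.1643 ms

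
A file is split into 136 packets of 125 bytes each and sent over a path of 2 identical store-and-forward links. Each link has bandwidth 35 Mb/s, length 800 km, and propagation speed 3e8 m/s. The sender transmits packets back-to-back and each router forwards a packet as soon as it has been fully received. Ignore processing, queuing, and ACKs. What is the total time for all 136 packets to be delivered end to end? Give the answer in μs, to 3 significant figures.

Per-hop transmission t_tx = L/R = 1000/35000000 = 28.5714 μs.
Per-hop propagation t_prop = 800000/300000000 = 2666.67 μs.
Pipeline fill: first packet needs 2·t_tx to clear all hops; remaining 135 packets each add one t_tx.
Total = (2+136-1)·t_tx + 2·t_prop = 137·28.5714 + 2·2666.67 = 9250 μs.

9250 μs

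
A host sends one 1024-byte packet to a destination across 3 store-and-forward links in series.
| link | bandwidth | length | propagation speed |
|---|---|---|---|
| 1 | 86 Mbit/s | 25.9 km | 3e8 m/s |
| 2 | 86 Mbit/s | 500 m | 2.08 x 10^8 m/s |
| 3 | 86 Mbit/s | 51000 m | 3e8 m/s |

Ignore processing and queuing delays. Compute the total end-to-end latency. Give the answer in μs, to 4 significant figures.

L = 1024 × 8 = 8192 bits.
Transmission delay per hop = L/R = 8192/86000000 = 95.2558 μs; 3 hops → 285.767 μs.
Propagation delays (d/s per hop): 86.3333, 2.40385, 170 μs; sum = 258.737 μs.
End-to-end = 544.5 μs.

544.5 μs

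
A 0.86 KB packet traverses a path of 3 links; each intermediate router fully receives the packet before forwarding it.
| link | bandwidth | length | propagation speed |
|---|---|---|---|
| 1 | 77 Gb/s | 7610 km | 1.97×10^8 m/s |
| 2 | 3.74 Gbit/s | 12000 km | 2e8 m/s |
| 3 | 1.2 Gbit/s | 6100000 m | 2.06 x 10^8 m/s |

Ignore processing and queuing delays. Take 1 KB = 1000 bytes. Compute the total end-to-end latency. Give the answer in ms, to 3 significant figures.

128 ms

L = 6880 bits.
Transmission delays (L/R per hop): 8.93506e-05, 0.00183957, 0.00573333 ms; sum = 0.00766226 ms.
Propagation delays (d/s per hop): 38.6294, 60, 29.6117 ms; sum = 128.241 ms.
End-to-end = 128 ms.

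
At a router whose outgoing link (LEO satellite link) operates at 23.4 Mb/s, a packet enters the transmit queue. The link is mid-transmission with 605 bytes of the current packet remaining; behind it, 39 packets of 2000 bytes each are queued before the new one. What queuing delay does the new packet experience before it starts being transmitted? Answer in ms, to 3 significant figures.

26.9 ms

Each queued packet: L/R = 16000/23400000 = 0.683761 ms.
39 queued → 26.6667 ms.
Plus remaining 4840 bits of current packet: 0.206838 ms.
Queuing delay = 26.9 ms.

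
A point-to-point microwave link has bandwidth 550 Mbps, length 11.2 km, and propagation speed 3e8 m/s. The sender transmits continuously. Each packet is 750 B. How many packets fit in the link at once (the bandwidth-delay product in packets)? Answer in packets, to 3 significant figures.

Propagation delay = 11200 / 300000000 = 3.73333e-05 s.
BDP = R × t_prop = 550000000 × 3.73333e-05 = 20533.3 bits.
In packets of 6000 bits: 3.42 packets.

3.42 packets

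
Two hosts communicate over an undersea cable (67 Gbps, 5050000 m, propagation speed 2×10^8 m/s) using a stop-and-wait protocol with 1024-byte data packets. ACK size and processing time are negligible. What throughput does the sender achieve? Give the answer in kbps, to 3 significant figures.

t_tx = L/R = 8192/67000000000 = 1.22269e-07 s.
t_prop = 5050000/200000000 = 0.02525 s; RTT = 0.0505 s.
Cycle = t_tx + RTT = 0.0505001 s.
Throughput = L / cycle = 8192 / 0.0505001 = 162 kbps.

162 kbps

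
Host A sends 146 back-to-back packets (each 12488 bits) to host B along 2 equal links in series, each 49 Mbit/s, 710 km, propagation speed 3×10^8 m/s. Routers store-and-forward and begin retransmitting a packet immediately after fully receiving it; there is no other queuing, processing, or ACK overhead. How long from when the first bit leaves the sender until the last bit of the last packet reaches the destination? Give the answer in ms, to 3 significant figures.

42.2 ms

Per-hop transmission t_tx = L/R = 12488/49000000 = 0.254857 ms.
Per-hop propagation t_prop = 710000/300000000 = 2.36667 ms.
Pipeline fill: first packet needs 2·t_tx to clear all hops; remaining 145 packets each add one t_tx.
Total = (2+146-1)·t_tx + 2·t_prop = 147·0.254857 + 2·2.36667 = 42.2 ms.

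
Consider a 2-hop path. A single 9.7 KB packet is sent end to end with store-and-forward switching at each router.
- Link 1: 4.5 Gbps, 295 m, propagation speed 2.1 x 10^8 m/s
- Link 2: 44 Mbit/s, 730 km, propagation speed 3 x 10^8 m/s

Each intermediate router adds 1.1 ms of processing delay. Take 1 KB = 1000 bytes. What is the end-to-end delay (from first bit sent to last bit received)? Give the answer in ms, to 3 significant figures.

5.32 ms

L = 77600 bits.
Transmission delays (L/R per hop): 0.0172444, 1.76364 ms; sum = 1.78088 ms.
Propagation delays (d/s per hop): 0.00140476, 2.43333 ms; sum = 2.43474 ms.
Processing at 1 router(s): 1 × 1.1 ms = 1.1 ms.
End-to-end = 5.32 ms.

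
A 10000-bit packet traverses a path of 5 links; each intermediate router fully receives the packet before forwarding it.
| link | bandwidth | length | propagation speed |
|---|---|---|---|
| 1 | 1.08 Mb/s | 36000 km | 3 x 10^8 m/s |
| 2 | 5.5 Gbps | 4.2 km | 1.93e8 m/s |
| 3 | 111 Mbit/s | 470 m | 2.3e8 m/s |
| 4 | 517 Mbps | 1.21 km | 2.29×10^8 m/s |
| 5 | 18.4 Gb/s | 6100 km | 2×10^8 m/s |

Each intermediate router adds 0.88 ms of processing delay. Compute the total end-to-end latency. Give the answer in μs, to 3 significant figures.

Transmission delays (L/R per hop): 9259.26, 1.81818, 90.0901, 19.3424, 0.543478 μs; sum = 9371.05 μs.
Propagation delays (d/s per hop): 120000, 21.7617, 2.04348, 5.28384, 30500 μs; sum = 150529 μs.
Processing at 4 router(s): 4 × 0.88 ms = 3520 μs.
End-to-end = 163000 μs.

163000 μs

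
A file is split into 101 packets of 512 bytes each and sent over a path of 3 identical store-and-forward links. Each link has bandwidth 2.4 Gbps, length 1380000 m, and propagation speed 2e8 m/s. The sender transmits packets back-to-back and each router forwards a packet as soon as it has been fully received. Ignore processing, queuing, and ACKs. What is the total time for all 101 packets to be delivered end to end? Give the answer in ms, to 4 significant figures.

Per-hop transmission t_tx = L/R = 4096/2400000000 = 0.00170667 ms.
Per-hop propagation t_prop = 1380000/200000000 = 6.9 ms.
Pipeline fill: first packet needs 3·t_tx to clear all hops; remaining 100 packets each add one t_tx.
Total = (3+101-1)·t_tx + 3·t_prop = 103·0.00170667 + 3·6.9 = 20.88 ms.

20.88 ms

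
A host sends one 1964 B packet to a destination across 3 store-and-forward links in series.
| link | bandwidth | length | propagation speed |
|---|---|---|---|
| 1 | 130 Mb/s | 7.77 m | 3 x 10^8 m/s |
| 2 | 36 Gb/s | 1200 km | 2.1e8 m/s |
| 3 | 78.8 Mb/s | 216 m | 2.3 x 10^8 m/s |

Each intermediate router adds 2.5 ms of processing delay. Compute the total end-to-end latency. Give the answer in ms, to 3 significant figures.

11.0 ms

L = 1964 × 8 = 15712 bits.
Transmission delays (L/R per hop): 0.120862, 0.000436444, 0.199391 ms; sum = 0.320689 ms.
Propagation delays (d/s per hop): 2.59e-05, 5.71429, 0.00093913 ms; sum = 5.71525 ms.
Processing at 2 router(s): 2 × 2.5 ms = 5 ms.
End-to-end = 11.0 ms.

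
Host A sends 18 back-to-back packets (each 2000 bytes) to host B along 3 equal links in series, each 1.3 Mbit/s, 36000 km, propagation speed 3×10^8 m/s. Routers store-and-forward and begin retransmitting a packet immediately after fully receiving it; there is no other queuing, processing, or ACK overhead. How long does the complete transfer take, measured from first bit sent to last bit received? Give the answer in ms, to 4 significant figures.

Per-hop transmission t_tx = L/R = 16000/1300000 = 12.3077 ms.
Per-hop propagation t_prop = 36000000/300000000 = 120 ms.
Pipeline fill: first packet needs 3·t_tx to clear all hops; remaining 17 packets each add one t_tx.
Total = (3+18-1)·t_tx + 3·t_prop = 20·12.3077 + 3·120 = 606.2 ms.

606.2 ms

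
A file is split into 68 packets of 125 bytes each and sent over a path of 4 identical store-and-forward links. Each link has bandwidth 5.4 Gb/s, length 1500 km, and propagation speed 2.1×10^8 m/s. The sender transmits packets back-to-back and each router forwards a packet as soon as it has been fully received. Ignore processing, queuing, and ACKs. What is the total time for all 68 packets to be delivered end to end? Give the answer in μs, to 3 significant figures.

28600 μs

Per-hop transmission t_tx = L/R = 1000/5400000000 = 0.185185 μs.
Per-hop propagation t_prop = 1500000/210000000 = 7142.86 μs.
Pipeline fill: first packet needs 4·t_tx to clear all hops; remaining 67 packets each add one t_tx.
Total = (4+68-1)·t_tx + 4·t_prop = 71·0.185185 + 4·7142.86 = 28600 μs.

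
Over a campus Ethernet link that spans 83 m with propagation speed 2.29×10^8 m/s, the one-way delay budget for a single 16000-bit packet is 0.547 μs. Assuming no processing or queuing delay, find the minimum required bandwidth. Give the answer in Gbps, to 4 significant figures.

Propagation delay = 83 / 229000000 = 0.362445 μs.
Transmission budget = 0.547 − 0.362445 = 0.184555 μs.
R ≥ L / t_tx = 16000 bits / 1.84555e-07 s = 86.70 Gbps.

86.70 Gbps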